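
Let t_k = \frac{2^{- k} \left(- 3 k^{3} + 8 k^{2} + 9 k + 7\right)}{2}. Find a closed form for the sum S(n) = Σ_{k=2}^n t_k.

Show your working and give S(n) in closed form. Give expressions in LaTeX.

t_(k+1)/t_k = (3*k**3 + k**2 - 16*k - 21)/(2*(3*k**3 - 8*k**2 - 9*k - 7)).
Factor: A=1/2; B=1; C=k**3 - 8*k**2/3 - 3*k - 7/3.
Solve (1/2)·f(k+1) − (1)·f(k) = k**3 - 8*k**2/3 - 3*k - 7/3.
From deg A=0, deg B=0, deg C=3: d=3.
A polynomial solution: f(k) = -2*(3*k**3 + k**2 + 2*k - 1)/3.
So s_k = (B(k−1)f/C)·t_k = (-2*(3*k**3 + k**2 + 2*k - 1)/(3*k**3 - 8*k**2 - 9*k - 7))·t_k = (3*k**3 + k**2 + 2*k - 1)/2**k.
s_(k+1) − s_k = (-3*k**3 + 8*k**2 + 9*k + 7)/(2*2**k) = t_k.
Σ_(k=2)^n t_k = s_(n+1) − s_(2) = (2**(-n - 1)*(3*n**3 + 10*n**2 + 13*n + 5)) − (31/4), i.e. 2**(-n - 2)*(-31*2**n + 6*n**3 + 20*n**2 + 26*n + 10).

S(n) = 2^{- n - 2} \left(- 31 \cdot 2^{n} + 6 n^{3} + 20 n^{2} + 26 n + 10\right)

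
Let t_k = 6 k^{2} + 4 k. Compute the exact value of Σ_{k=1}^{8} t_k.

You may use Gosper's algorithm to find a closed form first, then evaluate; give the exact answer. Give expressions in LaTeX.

Step 1: r(k) = (3*k**2 + 8*k + 5)/(k*(3*k + 2)).
Normal form (A,B,C) = (1, 1, k**2 + 2*k/3).
Set up (1)·f(k+1) − (1)·f(k) − (k**2 + 2*k/3) = 0.
deg f ≤ 3 (via 0,0,2).
A polynomial solution: f(k) = k*(k - 1)*(2*k + 1)/6.
So s_k = (B(k−1)f/C)·t_k = ((k - 1)*(2*k + 1)/(2*(3*k + 2)))·t_k = k*(2*k**2 - k - 1).
Check: Δs_k = 2*k*(3*k + 2). ✓
Σ_(k=1)^(8) t_k = s_(9) − s_(1) = 1368 − (0) = 1368.

Σ = 1368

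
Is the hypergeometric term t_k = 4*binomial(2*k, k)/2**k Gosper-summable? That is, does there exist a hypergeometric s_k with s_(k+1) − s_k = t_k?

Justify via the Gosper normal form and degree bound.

t_(k+1)/t_k = (2*k + 1)/(k + 1).
A = 2*k + 1, B = k + 1, C = 1.
Key eq: (2*k + 1)·f(k+1) = (k)·f(k) + (1).
d = -1 from the (1,1,0) case.
d = -1 < 0 ⇒ no nonzero polynomial f; not summable.

No — t_k has no hypergeometric antidifference.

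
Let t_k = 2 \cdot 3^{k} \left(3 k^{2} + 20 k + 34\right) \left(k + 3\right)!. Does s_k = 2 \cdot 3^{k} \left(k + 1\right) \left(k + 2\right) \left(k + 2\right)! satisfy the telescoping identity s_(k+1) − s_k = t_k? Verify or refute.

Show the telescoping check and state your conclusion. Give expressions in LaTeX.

s_(k+1) = 6*3**k*(k + 2)*(k + 3)*factorial(k + 3)
s_(k+1) − s_k = 2*3**k*(k + 2)*(3*k**2 + 17*k + 26)*factorial(k + 2)
(s_(k+1) − s_k) − t_k = -4*3**k*(3*k**2 + 17*k + 25)*factorial(k + 2)

Invalid: residual - 4 \cdot 3^{k} \left(3 k^{2} + 17 k + 25\right) \left(k + 2\right)! ≠ 0.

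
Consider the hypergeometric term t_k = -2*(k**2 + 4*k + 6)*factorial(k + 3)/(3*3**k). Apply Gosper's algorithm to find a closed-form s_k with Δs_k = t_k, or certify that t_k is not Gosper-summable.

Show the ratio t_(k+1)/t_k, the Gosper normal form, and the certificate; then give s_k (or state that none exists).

The ratio is (k + 4)*(4*k + (k + 1)**2 + 10)/(3*(k**2 + 4*k + 6)).
Take A(k)=k/3 + 4/3, B(k)=1, C(k)=k**2 + 4*k + 6.
Set up (k/3 + 4/3)·f(k+1) − (1)·f(k) − (k**2 + 4*k + 6) = 0.
From deg A=1, deg B=0, deg C=2: d=1.
A polynomial solution: f(k) = 3*(k + 2).
Get s_k = R·t_k = -2*(k + 2)*factorial(k + 3)/3**k with R(k) = B(k−1)f(k)/C(k) = 3*(k + 2)/(k**2 + 4*k + 6).
Check: Δs_k = -2*(k**2 + 4*k + 6)*factorial(k + 3)/(3*3**k). ✓

s_k = -2*(k + 2)*factorial(k + 3)/3**k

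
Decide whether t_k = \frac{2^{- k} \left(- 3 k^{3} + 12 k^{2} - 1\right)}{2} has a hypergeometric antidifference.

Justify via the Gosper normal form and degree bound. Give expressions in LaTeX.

Ratio r(k) = (3*(k + 1)**3 - 12*(k + 1)**2 + 1)/(2*(3*k**3 - 12*k**2 + 1)).
Normal form (A,B,C) = (1/2, 1, k**3 - 4*k**2 + 1/3).
Key eq: (1/2)·f(k+1) = (1)·f(k) + (k**3 - 4*k**2 + 1/3).
Bound: deg f ≤ 3.
Coefficient equations give f(k) = -2*(3*k**3 - 3*k**2 + 3*k + 4)/3.
Then R = B(k−1)f/C = -2*(3*k**3 - 3*k**2 + 3*k + 4)/(3*k**3 - 12*k**2 + 1), so s_k = R(k)·t_k = (3*k**3 - 3*k**2 + 3*k + 4)/2**k.
s_(k+1) − s_k = (-3*k**3 + 12*k**2 - 1)/(2*2**k) = t_k.

Yes. s_k = 2^{- k} \left(3 k^{3} - 3 k^{2} + 3 k + 4\right).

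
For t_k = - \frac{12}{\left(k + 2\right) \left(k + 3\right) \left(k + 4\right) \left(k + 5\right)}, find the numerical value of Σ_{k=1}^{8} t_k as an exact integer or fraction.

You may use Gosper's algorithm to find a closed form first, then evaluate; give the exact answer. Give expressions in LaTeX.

Σ = -46/715

Ratio r(k) = (k + 2)/(k + 6).
Gosper form: A/B · C(k+1)/C(k) with A=k + 2, B=k + 6, C=1.
Need (k + 2)·f(k+1) − (k + 5)·f(k) = 1.
From deg A=1, deg B=1, deg C=0: d=3.
Solving with deg f ≤ 3: f(k) = k*(k**2 + 9*k + 26)/72.
Then R = B(k−1)f/C = k*(k + 5)*(k**2 + 9*k + 26)/72, so s_k = R(k)·t_k = k*(-k**2 - 9*k - 26)/(6*(k + 2)*(k + 3)*(k + 4)).
s_(k+1) − s_k = -12/(k**4 + 14*k**3 + 71*k**2 + 154*k + 120) = t_k.
Σ_(k=1)^(8) t_k = s_(9) − s_(1) = -47/286 − (-1/10) = -46/715.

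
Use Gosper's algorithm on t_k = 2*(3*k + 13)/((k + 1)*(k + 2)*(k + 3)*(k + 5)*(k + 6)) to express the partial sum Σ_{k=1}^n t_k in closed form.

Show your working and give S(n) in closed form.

S(n) = n*(n**2 + 11*n + 36)/(18*(n**3 + 11*n**2 + 36*n + 36))

The ratio is (k + 1)*(k + 5)*(3*k + 16)/((k + 4)*(k + 7)*(3*k + 13)).
So A=k + 1 and B=k + 7, with C=k**2 + 25*k/3 + 52/3.
Solve (k + 1)·f(k+1) − (k + 6)·f(k) = k**2 + 25*k/3 + 52/3.
d = 5 from the (1,1,2) case.
Solving with deg f ≤ 5: f(k) = k*(k + 3)*(k + 4)*(k**2 + 8*k + 17)/30.
Certificate R = B(k−1)f/C = k*(k + 3)*(k + 6)*(k**2 + 8*k + 17)/(10*(3*k + 13)) gives s_k = k*(k**2 + 8*k + 17)/(5*(k**3 + 8*k**2 + 17*k + 10)).
Δs = 2*(3*k + 13)/(k**5 + 17*k**4 + 107*k**3 + 307*k**2 + 396*k + 180), as required.
s_(n+1) = (n**3 + 11*n**2 + 36*n + 26)/(5*(n**3 + 11*n**2 + 36*n + 36)) and s_(1) = 13/90, so S(n) = n*(n**2 + 11*n + 36)/(18*(n**3 + 11*n**2 + 36*n + 36)).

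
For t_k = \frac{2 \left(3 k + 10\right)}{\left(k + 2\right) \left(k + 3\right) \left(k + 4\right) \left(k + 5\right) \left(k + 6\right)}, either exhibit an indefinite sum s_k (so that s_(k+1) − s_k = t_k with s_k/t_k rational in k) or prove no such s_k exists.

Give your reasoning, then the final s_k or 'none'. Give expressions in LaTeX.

s_k = \frac{k \left(k^{2} + 11 k + 38\right)}{20 \left(k^{3} + 11 k^{2} + 38 k + 40\right)}

r(k) = (k + 2)*(3*k + 13)/((k + 7)*(3*k + 10)) after simplifying.
So A=k + 2 and B=k + 7, with C=k + 10/3.
Need (k + 2)·f(k+1) − (k + 6)·f(k) = k + 10/3.
Bound: deg f ≤ 4.
Match coefficients ⇒ f(k) = k*(k + 3)*(k**2 + 11*k + 38)/120.
R(k) = B(k−1)·f(k)/C(k) = k*(k + 3)*(k + 6)*(k**2 + 11*k + 38)/(40*(3*k + 10)); s_k = R·t_k = k*(k**2 + 11*k + 38)/(20*(k**3 + 11*k**2 + 38*k + 40)).
Verify: 2*(3*k + 10)/(k**5 + 20*k**4 + 155*k**3 + 580*k**2 + 1044*k + 720) matches t_k.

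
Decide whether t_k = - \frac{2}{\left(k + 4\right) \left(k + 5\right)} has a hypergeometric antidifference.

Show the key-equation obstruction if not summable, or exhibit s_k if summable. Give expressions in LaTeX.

Ratio r(k) = (k + 4)/(k + 6).
Take A(k)=k + 4, B(k)=k + 6, C(k)=1.
f must satisfy (k + 4)·f(k+1) − (k + 5)·f(k) = 1.
deg f ≤ 1 (via 1,1,0).
Coefficient equations give f(k) = k/4.
R(k) = B(k−1)·f(k)/C(k) = k*(k + 5)/4; s_k = R·t_k = -k/(2*k + 8).
s_(k+1) − s_k = -2/(k**2 + 9*k + 20) = t_k.

Yes. s_k = - \frac{k}{2 k + 8}.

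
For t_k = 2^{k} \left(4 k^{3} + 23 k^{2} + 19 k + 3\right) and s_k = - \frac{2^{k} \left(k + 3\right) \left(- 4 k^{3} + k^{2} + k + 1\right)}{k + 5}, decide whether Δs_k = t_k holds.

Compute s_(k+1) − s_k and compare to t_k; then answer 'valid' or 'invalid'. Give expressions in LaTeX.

s_(k+1) = -2**(k + 1)*(k + 4)*(k - 4*(k + 1)**3 + (k + 1)**2 + 2)/(k + 6)
s_(k+1) − s_k = 2**k*(4*k**5 + 59*k**4 + 314*k**3 + 632*k**2 + 405*k + 58)/(k**2 + 11*k + 30)
(s_(k+1) − s_k) − t_k = 2**(k + 1)*(-4*k**4 - 39*k**3 - 135*k**2 - 99*k - 16)/(k**2 + 11*k + 30)

Invalid: residual \frac{2^{k + 1} \left(- 4 k^{4} - 39 k^{3} - 135 k^{2} - 99 k - 16\right)}{k^{2} + 11 k + 30} ≠ 0.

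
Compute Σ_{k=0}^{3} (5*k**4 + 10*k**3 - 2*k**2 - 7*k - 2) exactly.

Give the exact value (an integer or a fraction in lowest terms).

Σ = 772

Step 1: r(k) = (5*k**4 + 30*k**3 + 58*k**2 + 39*k + 4)/(5*k**4 + 10*k**3 - 2*k**2 - 7*k - 2).
So A=1 and B=1, with C=k**4 + 2*k**3 - 2*k**2/5 - 7*k/5 - 2/5.
Key eq: (1)·f(k+1) = (1)·f(k) + (k**4 + 2*k**3 - 2*k**2/5 - 7*k/5 - 2/5).
Bound: deg f ≤ 5.
Coefficient equations give f(k) = k*(k**4 - 4*k**2 + 1)/5.
R(k) = B(k−1)·f(k)/C(k) = k*(k**4 - 4*k**2 + 1)/(5*k**4 + 10*k**3 - 2*k**2 - 7*k - 2); s_k = R·t_k = k**5 - 4*k**3 + k.
Δs = 5*k**4 + 10*k**3 - 2*k**2 - 7*k - 2, as required.
Σ_(k=0)^(3) t_k = s_(4) − s_(0) = 772 − (0) = 772.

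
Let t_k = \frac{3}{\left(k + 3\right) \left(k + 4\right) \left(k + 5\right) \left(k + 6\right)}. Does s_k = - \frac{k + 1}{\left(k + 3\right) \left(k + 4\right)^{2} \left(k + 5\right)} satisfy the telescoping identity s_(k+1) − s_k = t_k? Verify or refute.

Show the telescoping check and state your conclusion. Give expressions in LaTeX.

s_(k+1) = (-k - 2)/((k + 4)*(k + 5)**2*(k + 6))
s_(k+1) − s_k = ((k + 1)*(k + 5)*(k + 6) - (k + 2)*(k + 3)*(k + 4))/((k + 3)*(k + 4)**2*(k + 5)**2*(k + 6))
(s_(k+1) − s_k) − t_k = 6*(-2*k - 9)/(k**6 + 27*k**5 + 301*k**4 + 1773*k**3 + 5818*k**2 + 10080*k + 7200)

Invalid: residual \frac{6 \left(- 2 k - 9\right)}{k^{6} + 27 k^{5} + 301 k^{4} + 1773 k^{3} + 5818 k^{2} + 10080 k + 7200} ≠ 0.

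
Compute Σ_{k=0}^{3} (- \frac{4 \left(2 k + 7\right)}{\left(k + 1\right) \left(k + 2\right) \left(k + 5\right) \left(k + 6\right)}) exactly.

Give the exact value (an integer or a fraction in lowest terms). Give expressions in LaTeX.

Σ = -32/45

r(k) = (k + 1)*(k + 5)*(2*k + 9)/((k + 3)*(k + 7)*(2*k + 7)) after simplifying.
A = k + 1, B = k + 7, C = k**3 + 21*k**2/2 + 73*k/2 + 42.
Solve (k + 1)·f(k+1) − (k + 6)·f(k) = k**3 + 21*k**2/2 + 73*k/2 + 42.
From deg A=1, deg B=1, deg C=3: d=5.
A polynomial solution: f(k) = k*(k + 2)*(k + 3)*(k + 4)*(k + 6)/10.
Certificate R = B(k−1)f/C = k*(k + 2)*(k + 6)**2/(5*(2*k + 7)) gives s_k = 4*k*(-k - 6)/(5*(k**2 + 6*k + 5)).
s_(k+1) − s_k = 4*(-2*k - 7)/(k**4 + 14*k**3 + 65*k**2 + 112*k + 60) = t_k.
Σ_(k=0)^(3) t_k = s_(4) − s_(0) = -32/45 − (0) = -32/45.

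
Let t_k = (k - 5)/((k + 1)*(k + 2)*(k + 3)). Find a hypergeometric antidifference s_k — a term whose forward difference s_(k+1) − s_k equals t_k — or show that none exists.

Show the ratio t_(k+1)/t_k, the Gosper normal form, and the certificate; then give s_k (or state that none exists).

r(k) = (k - 4)*(k + 1)/((k - 5)*(k + 4)) after simplifying.
A = k + 1, B = k + 4, C = k - 5.
Key eq: (k + 1)·f(k+1) = (k + 3)·f(k) + (k - 5).
From deg A=1, deg B=1, deg C=1: d=2.
A polynomial solution: f(k) = -k*(k + 4).
Get s_k = R·t_k = k*(-k - 4)/((k + 1)*(k + 2)) with R(k) = B(k−1)f(k)/C(k) = -k*(k + 3)*(k + 4)/(k - 5).
Δs = (k - 5)/(k**3 + 6*k**2 + 11*k + 6), as required.

s_k = k*(-k - 4)/((k + 1)*(k + 2))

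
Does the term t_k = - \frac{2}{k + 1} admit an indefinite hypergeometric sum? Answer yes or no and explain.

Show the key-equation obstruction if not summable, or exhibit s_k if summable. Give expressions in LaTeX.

No; the coefficient equations for f are inconsistent.

Step 1: r(k) = (k + 1)/(k + 2).
Normal form (A,B,C) = (k + 1, k + 2, 1).
Solve (k + 1)·f(k+1) − (k + 1)·f(k) = 1.
Bound: deg f ≤ 0.
Generic f = c0 gives residual -1; -1 = 0 cannot hold, so t_k is not Gosper-summable.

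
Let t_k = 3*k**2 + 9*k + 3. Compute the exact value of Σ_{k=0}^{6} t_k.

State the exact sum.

Σ = 483

Ratio r(k) = (k**2 + 5*k + 5)/(k**2 + 3*k + 1).
Factor: A=1; B=1; C=k**2 + 3*k + 1.
Key eq: (1)·f(k+1) = (1)·f(k) + (k**2 + 3*k + 1).
d = 3 from the (0,0,2) case.
Solve for f: f(k) = k*(k**2 + 3*k - 1)/3 (degree 3 ≤ 3).
Then R = B(k−1)f/C = k*(k**2 + 3*k - 1)/(3*(k**2 + 3*k + 1)), so s_k = R(k)·t_k = k*(k**2 + 3*k - 1).
Check: Δs_k = 3*k**2 + 9*k + 3. ✓
Telescoping: Σ = s_(7) − s_(0) = 483 − (0) = 483.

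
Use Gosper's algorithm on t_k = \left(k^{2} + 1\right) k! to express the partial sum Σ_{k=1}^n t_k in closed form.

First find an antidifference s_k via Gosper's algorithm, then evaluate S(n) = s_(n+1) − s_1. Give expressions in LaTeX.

S(n) = n \left(n + 1\right)!

t_(k+1)/t_k = (k + 1)*((k + 1)**2 + 1)/(k**2 + 1).
Gosper form: A/B · C(k+1)/C(k) with A=k + 1, B=1, C=k**2 + 1.
Solve (k + 1)·f(k+1) − (1)·f(k) = k**2 + 1.
deg f ≤ 1 (via 1,0,2).
Coefficient equations give f(k) = k - 1.
Certificate R = B(k−1)f/C = (k - 1)/(k**2 + 1) gives s_k = (k - 1)*factorial(k).
Δs = (k**2 + 1)*factorial(k), as required.
Telescope: S(n) = s_(n+1) − s_(1) = n*factorial(n + 1) − (0) = n*factorial(n + 1).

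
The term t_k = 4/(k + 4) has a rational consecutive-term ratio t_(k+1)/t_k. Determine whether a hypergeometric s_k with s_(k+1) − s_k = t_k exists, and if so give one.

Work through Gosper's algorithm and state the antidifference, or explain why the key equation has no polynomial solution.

Compute t_(k+1)/t_k: get (k + 4)/(k + 5).
Take A(k)=k + 4, B(k)=k + 5, C(k)=1.
f must satisfy (k + 4)·f(k+1) − (k + 4)·f(k) = 1.
deg f ≤ 0 (via 1,1,0).
Generic f = c0 gives residual -1; -1 = 0 cannot hold, so t_k is not Gosper-summable.

none — t_k is not Gosper-summable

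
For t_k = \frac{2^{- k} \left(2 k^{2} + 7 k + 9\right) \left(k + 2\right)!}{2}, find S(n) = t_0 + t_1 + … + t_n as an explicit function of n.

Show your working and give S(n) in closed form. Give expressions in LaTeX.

S(n) = -6 + 2^{- n} n \left(n + 3\right)! + \frac{5 \cdot 2^{- n} \left(n + 3\right)!}{2}

Step 1: r(k) = (k + 3)*(7*k + 2*(k + 1)**2 + 16)/(2*(2*k**2 + 7*k + 9)).
Gosper form: A/B · C(k+1)/C(k) with A=k/2 + 3/2, B=1, C=k**2 + 7*k/2 + 9/2.
Solve (k/2 + 3/2)·f(k+1) − (1)·f(k) = k**2 + 7*k/2 + 9/2.
From deg A=1, deg B=0, deg C=2: d=1.
Solving with deg f ≤ 1: f(k) = 2*k + 3.
Get s_k = R·t_k = (2*k + 3)*factorial(k + 2)/2**k with R(k) = B(k−1)f(k)/C(k) = 2*(2*k + 3)/(2*k**2 + 7*k + 9).
Check: Δs_k = (2*k**2 + 7*k + 9)*factorial(k + 2)/(2*2**k). ✓
Evaluate: s_(n+1) = 2**(-n - 1)*(2*n + 5)*factorial(n + 3); subtract s_(0) = 6 ⇒ S(n) = -6 + n*factorial(n + 3)/2**n + 5*factorial(n + 3)/(2*2**n).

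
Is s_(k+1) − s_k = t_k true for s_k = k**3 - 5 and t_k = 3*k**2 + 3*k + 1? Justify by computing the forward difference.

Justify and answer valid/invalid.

valid (s_(k+1) − s_k reduces to t_k)

s_(k+1) = (k + 1)**3 - 5
s_(k+1) − s_k = -k**3 + (k + 1)**3
(s_(k+1) − s_k) − t_k = 0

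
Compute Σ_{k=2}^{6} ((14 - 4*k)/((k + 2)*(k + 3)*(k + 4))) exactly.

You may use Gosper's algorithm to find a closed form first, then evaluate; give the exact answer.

Σ = 1/36

The ratio is (k + 2)*(2*k - 5)/((k + 5)*(2*k - 7)).
A = k + 2, B = k + 5, C = k - 7/2.
Set up (k + 2)·f(k+1) − (k + 4)·f(k) − (k - 7/2) = 0.
deg f ≤ 2 (via 1,1,1).
Coefficient equations give f(k) = -k*(k + 13)/8.
Then R = B(k−1)f/C = -k*(k + 4)*(k + 13)/(4*(2*k - 7)), so s_k = R(k)·t_k = k*(k + 13)/(2*(k + 2)*(k + 3)).
Check: Δs_k = 2*(7 - 2*k)/(k**3 + 9*k**2 + 26*k + 24). ✓
Sum = s_(7) − s_(2); s_(7) = 7/9, s_(2) = 3/4 ⇒ 1/36.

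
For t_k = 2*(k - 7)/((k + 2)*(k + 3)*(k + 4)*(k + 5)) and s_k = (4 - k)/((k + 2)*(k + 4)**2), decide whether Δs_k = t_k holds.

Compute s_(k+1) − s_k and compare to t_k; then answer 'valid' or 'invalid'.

Invalid: residual (-3*k**2 + 5*k + 76)/(k**6 + 23*k**5 + 217*k**4 + 1073*k**3 + 2926*k**2 + 4160*k + 2400) ≠ 0.

s_(k+1) = (3 - k)/((k + 3)*(k + 5)**2)
s_(k+1) − s_k = (k - 4)/((k + 2)*(k + 4)**2) - (k - 3)/((k + 3)*(k + 5)**2)
(s_(k+1) − s_k) − t_k = (-3*k**2 + 5*k + 76)/(k**6 + 23*k**5 + 217*k**4 + 1073*k**3 + 2926*k**2 + 4160*k + 2400)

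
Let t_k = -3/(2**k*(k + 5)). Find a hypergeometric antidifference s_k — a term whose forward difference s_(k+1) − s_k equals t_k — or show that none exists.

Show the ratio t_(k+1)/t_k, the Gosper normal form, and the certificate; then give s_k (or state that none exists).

Compute t_(k+1)/t_k: get (k + 5)/(2*(k + 6)).
Gosper form: A/B · C(k+1)/C(k) with A=k/2 + 5/2, B=k + 6, C=1.
Solve (k/2 + 5/2)·f(k+1) − (k + 5)·f(k) = 1.
d = -1 from the (1,1,0) case.
d = -1 < 0 ⇒ no nonzero polynomial f; not summable.

none (Gosper's algorithm certifies no s_k)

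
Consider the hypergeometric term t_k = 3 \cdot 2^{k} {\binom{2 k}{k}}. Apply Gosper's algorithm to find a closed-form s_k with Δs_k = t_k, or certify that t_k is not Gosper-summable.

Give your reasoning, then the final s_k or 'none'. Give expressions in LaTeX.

t_(k+1)/t_k = 4*(2*k + 1)/(k + 1).
So A=8*k + 4 and B=k + 1, with C=1.
Solve (8*k + 4)·f(k+1) − (k)·f(k) = 1.
Degrees (1,1,0) ⇒ d ≤ -1.
Negative degree bound (-1): no f exists, t_k not Gosper-summable.

no hypergeometric antidifference exists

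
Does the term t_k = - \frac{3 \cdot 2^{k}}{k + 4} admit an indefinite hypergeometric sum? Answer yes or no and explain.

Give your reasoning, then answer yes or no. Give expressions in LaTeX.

No. Not Gosper-summable.

Ratio r(k) = 2*(k + 4)/(k + 5).
Factor: A=2*k + 8; B=k + 5; C=1.
Key eq: (2*k + 8)·f(k+1) = (k + 4)·f(k) + (1).
deg f ≤ -1 (via 1,1,0).
Negative degree bound (-1): no f exists, t_k not Gosper-summable.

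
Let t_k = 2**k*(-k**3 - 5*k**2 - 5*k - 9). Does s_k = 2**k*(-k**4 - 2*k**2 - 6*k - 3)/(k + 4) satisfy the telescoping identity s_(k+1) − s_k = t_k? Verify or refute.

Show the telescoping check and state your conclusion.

s_(k+1) = 2**(k + 1)*(-6*k - (k + 1)**4 - 2*(k + 1)**2 - 9)/(k + 5)
s_(k+1) − s_k = 2**k*(-k**5 - 11*k**4 - 46*k**3 - 76*k**2 - 103*k - 81)/(k**2 + 9*k + 20)
(s_(k+1) − s_k) − t_k = 3*2**k*(k**4 + 8*k**3 + 26*k**2 + 26*k + 33)/(k**2 + 9*k + 20)

Invalid: residual 3*2**k*(k**4 + 8*k**3 + 26*k**2 + 26*k + 33)/(k**2 + 9*k + 20) ≠ 0.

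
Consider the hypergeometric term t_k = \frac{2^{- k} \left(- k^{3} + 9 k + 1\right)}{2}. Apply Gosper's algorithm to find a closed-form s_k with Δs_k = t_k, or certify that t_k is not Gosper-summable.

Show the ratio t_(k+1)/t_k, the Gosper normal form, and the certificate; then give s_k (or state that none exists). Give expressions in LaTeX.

s_k = 2^{- k} \left(k^{3} + 3 k^{2} + 3\right)

The ratio is (9*k - (k + 1)**3 + 10)/(2*(-k**3 + 9*k + 1)).
Gosper form: A/B · C(k+1)/C(k) with A=1/2, B=1, C=k**3 - 9*k - 1.
f must satisfy (1/2)·f(k+1) − (1)·f(k) = k**3 - 9*k - 1.
Degrees (0,0,3) ⇒ d ≤ 3.
Match coefficients ⇒ f(k) = -2*(k**3 + 3*k**2 + 3).
Certificate R = B(k−1)f/C = -2*(k**3 + 3*k**2 + 3)/(k**3 - 9*k - 1) gives s_k = (k**3 + 3*k**2 + 3)/2**k.
Δs = (-k**3 + 9*k + 1)/(2*2**k), as required.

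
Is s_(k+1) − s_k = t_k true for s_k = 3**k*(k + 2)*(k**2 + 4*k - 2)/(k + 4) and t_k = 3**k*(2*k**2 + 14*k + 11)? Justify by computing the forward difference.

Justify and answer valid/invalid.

s_(k+1) = 3**(k + 1)*(k + 3)*(4*k + (k + 1)**2 + 2)/(k + 5)
s_(k+1) − s_k = 3**k*(2*k**4 + 28*k**3 + 135*k**2 + 253*k + 128)/(k**2 + 9*k + 20)
(s_(k+1) − s_k) − t_k = 3**k*(-4*k**3 - 42*k**2 - 126*k - 92)/(k**2 + 9*k + 20)

Invalid: residual 3**k*(-4*k**3 - 42*k**2 - 126*k - 92)/(k**2 + 9*k + 20) ≠ 0.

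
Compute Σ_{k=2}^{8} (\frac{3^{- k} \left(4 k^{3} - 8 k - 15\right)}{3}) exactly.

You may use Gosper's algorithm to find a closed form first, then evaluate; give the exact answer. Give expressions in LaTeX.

The ratio is (8*k - 4*(k + 1)**3 + 23)/(3*(-4*k**3 + 8*k + 15)).
So A=1/3 and B=1, with C=k**3 - 2*k - 15/4.
Set up (1/3)·f(k+1) − (1)·f(k) − (k**3 - 2*k - 15/4) = 0.
deg f ≤ 3 (via 0,0,3).
Solve for f: f(k) = -3*(2*k**3 + 3*k**2 + 2*k - 4)/4 (degree 3 ≤ 3).
Certificate R = B(k−1)f/C = -3*(2*k**3 + 3*k**2 + 2*k - 4)/(4*k**3 - 8*k - 15) gives s_k = (-2*k**3 - 3*k**2 - 2*k + 4)/3**k.
Δs = (4*k**3 - 8*k - 15)/(3*3**k), as required.
Sum = s_(9) − s_(2); s_(9) = -1715/19683, s_(2) = -28/9 ⇒ 59521/19683.

Σ = 59521/19683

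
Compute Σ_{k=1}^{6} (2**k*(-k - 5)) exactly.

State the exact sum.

Σ = -1272

t_(k+1)/t_k = 2*(k + 6)/(k + 5).
Factor: A=2; B=1; C=k + 5.
f must satisfy (2)·f(k+1) − (1)·f(k) = k + 5.
Bound: deg f ≤ 1.
Solving with deg f ≤ 1: f(k) = k + 3.
Then R = B(k−1)f/C = (k + 3)/(k + 5), so s_k = R(k)·t_k = 2**k*(-k - 3).
Verify: 2**k*(-k - 5) matches t_k.
Sum = s_(7) − s_(1); s_(7) = -1280, s_(1) = -8 ⇒ -1272.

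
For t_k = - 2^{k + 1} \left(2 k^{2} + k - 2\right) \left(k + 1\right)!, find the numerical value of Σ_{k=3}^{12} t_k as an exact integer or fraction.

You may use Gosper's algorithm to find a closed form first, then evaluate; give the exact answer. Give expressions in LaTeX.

Σ = -15711620353228416

t_(k+1)/t_k = 2*(k + 2)*(k + 2*(k + 1)**2 - 1)/(2*k**2 + k - 2).
So A=2*k + 4 and B=1, with C=k**2 + k/2 - 1.
Need (2*k + 4)·f(k+1) − (1)·f(k) = k**2 + k/2 - 1.
deg f ≤ 1 (via 1,0,2).
Solving with deg f ≤ 1: f(k) = (k - 2)/2.
Get s_k = R·t_k = -2**(k + 1)*(k - 2)*factorial(k + 1) with R(k) = B(k−1)f(k)/C(k) = (k - 2)/(2*k**2 + k - 2).
Verify: -2**(k + 1)*(2*k**2 + k - 2)*factorial(k + 1) matches t_k.
Telescoping: Σ = s_(13) − s_(3) = -15711620353228800 − (-384) = -15711620353228416.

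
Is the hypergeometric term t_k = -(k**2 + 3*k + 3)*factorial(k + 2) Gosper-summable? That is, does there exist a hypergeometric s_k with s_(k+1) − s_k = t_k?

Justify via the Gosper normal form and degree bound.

t_(k+1)/t_k = (k + 3)*(3*k + (k + 1)**2 + 6)/(k**2 + 3*k + 3).
Factor: A=k + 3; B=1; C=k**2 + 3*k + 3.
Solve (k + 3)·f(k+1) − (1)·f(k) = k**2 + 3*k + 3.
d = 1 from the (1,0,2) case.
Solve for f: f(k) = k (degree 1 ≤ 1).
Then R = B(k−1)f/C = k/(k**2 + 3*k + 3), so s_k = R(k)·t_k = -k*factorial(k + 2).
Check: Δs_k = -(k**2 + 3*k + 3)*factorial(k + 2). ✓

Yes. s_k = -k*factorial(k + 2).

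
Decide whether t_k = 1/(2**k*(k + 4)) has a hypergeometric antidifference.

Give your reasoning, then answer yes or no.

No. Not Gosper-summable.

The ratio is (k + 4)/(2*(k + 5)).
Factor: A=k/2 + 2; B=k + 5; C=1.
Need (k/2 + 2)·f(k+1) − (k + 4)·f(k) = 1.
Bound: deg f ≤ -1.
Bound -1 < 0, so the key equation has no polynomial solution.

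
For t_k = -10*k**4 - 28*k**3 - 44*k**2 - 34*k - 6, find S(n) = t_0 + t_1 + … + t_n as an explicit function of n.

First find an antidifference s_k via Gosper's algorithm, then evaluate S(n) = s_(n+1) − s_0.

S(n) = -2*n**5 - 12*n**4 - 32*n**3 - 46*n**2 - 30*n - 6

The ratio is (5*k**4 + 34*k**3 + 94*k**2 + 123*k + 61)/(5*k**4 + 14*k**3 + 22*k**2 + 17*k + 3).
Normal form (A,B,C) = (1, 1, k**4 + 14*k**3/5 + 22*k**2/5 + 17*k/5 + 3/5).
Set up (1)·f(k+1) − (1)·f(k) − (k**4 + 14*k**3/5 + 22*k**2/5 + 17*k/5 + 3/5) = 0.
From deg A=0, deg B=0, deg C=4: d=5.
A polynomial solution: f(k) = k*(k**4 + k**3 + 2*k**2 + k - 2)/5.
Get s_k = R·t_k = 2*k*(-k**4 - k**3 - 2*k**2 - k + 2) with R(k) = B(k−1)f(k)/C(k) = k*(k**4 + k**3 + 2*k**2 + k - 2)/(5*k**4 + 14*k**3 + 22*k**2 + 17*k + 3).
Check: Δs_k = -10*k**4 - 28*k**3 - 44*k**2 - 34*k - 6. ✓
Evaluate: s_(n+1) = -2*n**5 - 12*n**4 - 32*n**3 - 46*n**2 - 30*n - 6; subtract s_(0) = 0 ⇒ S(n) = -2*n**5 - 12*n**4 - 32*n**3 - 46*n**2 - 30*n - 6.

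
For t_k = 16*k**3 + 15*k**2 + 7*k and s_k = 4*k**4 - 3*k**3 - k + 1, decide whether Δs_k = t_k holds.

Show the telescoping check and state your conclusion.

s_(k+1) = -k + 4*(k + 1)**4 - 3*(k + 1)**3
s_(k+1) − s_k = k*(16*k**2 + 15*k + 7)
(s_(k+1) − s_k) − t_k = 0

Valid: the claim telescopes to t_k.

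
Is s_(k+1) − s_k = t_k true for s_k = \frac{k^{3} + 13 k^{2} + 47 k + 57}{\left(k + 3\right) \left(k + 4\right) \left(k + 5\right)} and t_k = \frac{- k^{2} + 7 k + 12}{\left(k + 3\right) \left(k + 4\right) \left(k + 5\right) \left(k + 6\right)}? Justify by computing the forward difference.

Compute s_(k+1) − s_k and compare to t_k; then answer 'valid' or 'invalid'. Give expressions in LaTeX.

Valid: the claim telescopes to t_k.

s_(k+1) = (47*k + (k + 1)**3 + 13*(k + 1)**2 + 104)/((k + 4)*(k + 5)*(k + 6))
s_(k+1) − s_k = (-k**2 + 7*k + 12)/(k**4 + 18*k**3 + 119*k**2 + 342*k + 360)
(s_(k+1) − s_k) − t_k = 0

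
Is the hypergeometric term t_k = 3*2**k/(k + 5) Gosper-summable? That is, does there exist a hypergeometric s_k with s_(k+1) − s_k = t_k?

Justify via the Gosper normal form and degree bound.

No — t_k has no hypergeometric antidifference.

Compute t_(k+1)/t_k: get 2*(k + 5)/(k + 6).
Factor: A=2*k + 10; B=k + 6; C=1.
Solve (2*k + 10)·f(k+1) − (k + 5)·f(k) = 1.
d = -1 from the (1,1,0) case.
Negative degree bound (-1): no f exists, t_k not Gosper-summable.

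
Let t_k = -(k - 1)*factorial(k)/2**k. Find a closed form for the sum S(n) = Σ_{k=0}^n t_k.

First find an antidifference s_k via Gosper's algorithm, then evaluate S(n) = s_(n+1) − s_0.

S(n) = 2 - factorial(n + 1)/2**n

Step 1: r(k) = k*(k + 1)/(2*(k - 1)).
Factor: A=k/2 + 1/2; B=1; C=k - 1.
f must satisfy (k/2 + 1/2)·f(k+1) − (1)·f(k) = k - 1.
d = 0 from the (1,0,1) case.
Solve for f: f(k) = 2 (degree 0 ≤ 0).
Certificate R = B(k−1)f/C = 2/(k - 1) gives s_k = -2**(1 - k)*factorial(k).
Verify: -(k - 1)*factorial(k)/2**k matches t_k.
Σ_(k=0)^n t_k = s_(n+1) − s_(0) = (-factorial(n + 1)/2**n) − (-2), i.e. 2 - factorial(n + 1)/2**n.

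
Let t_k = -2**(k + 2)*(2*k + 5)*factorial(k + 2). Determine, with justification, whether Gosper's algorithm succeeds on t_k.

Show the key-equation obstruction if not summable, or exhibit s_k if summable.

Yes. s_k = -2**(k + 2)*factorial(k + 2).

r(k) = 2*(k + 3)*(2*k + 7)/(2*k + 5) after simplifying.
Normal form (A,B,C) = (2*k + 6, 1, k + 5/2).
Key eq: (2*k + 6)·f(k+1) = (1)·f(k) + (k + 5/2).
d = 0 from the (1,0,1) case.
Solving with deg f ≤ 0: f(k) = 1/2.
Certificate R = B(k−1)f/C = 1/(2*k + 5) gives s_k = -2**(k + 2)*factorial(k + 2).
Δs = -2**(k + 2)*(2*k + 5)*factorial(k + 2), as required.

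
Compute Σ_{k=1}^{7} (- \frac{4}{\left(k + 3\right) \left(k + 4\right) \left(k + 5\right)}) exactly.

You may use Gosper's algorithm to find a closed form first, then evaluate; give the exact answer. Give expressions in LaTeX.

Σ = -14/165

t_(k+1)/t_k = (k + 3)/(k + 6).
Normal form (A,B,C) = (k + 3, k + 6, 1).
Key eq: (k + 3)·f(k+1) = (k + 5)·f(k) + (1).
Degrees (1,1,0) ⇒ d ≤ 2.
Solve for f: f(k) = k*(k + 7)/24 (degree 2 ≤ 2).
Certificate R = B(k−1)f/C = k*(k + 5)*(k + 7)/24 gives s_k = k*(-k - 7)/(6*(k + 3)*(k + 4)).
Verify: -4/(k**3 + 12*k**2 + 47*k + 60) matches t_k.
Evaluate s at k=8 and k=1: -5/33 and -1/15; difference -14/165.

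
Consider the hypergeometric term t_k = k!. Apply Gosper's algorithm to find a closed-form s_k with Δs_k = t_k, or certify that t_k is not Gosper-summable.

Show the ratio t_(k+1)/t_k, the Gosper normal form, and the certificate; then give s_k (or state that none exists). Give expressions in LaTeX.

none — t_k is not Gosper-summable

Ratio r(k) = k + 1.
So A=k + 1 and B=1, with C=1.
f must satisfy (k + 1)·f(k+1) − (1)·f(k) = 1.
d = -1 from the (1,0,0) case.
deg f ≤ -1 is impossible — no certificate.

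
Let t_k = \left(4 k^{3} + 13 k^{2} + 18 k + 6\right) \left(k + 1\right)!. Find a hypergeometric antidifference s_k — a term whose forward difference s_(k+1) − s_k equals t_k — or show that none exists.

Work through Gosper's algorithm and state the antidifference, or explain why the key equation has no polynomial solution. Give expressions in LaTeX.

s_k = \left(4 k^{2} + k - 4\right) \left(k + 1\right)!

t_(k+1)/t_k = (4*k**4 + 33*k**3 + 106*k**2 + 153*k + 82)/(4*k**3 + 13*k**2 + 18*k + 6).
Normal form (A,B,C) = (k + 2, 1, k**3 + 13*k**2/4 + 9*k/2 + 3/2).
Solve (k + 2)·f(k+1) − (1)·f(k) = k**3 + 13*k**2/4 + 9*k/2 + 3/2.
From deg A=1, deg B=0, deg C=3: d=2.
Solve for f: f(k) = (4*k**2 + k - 4)/4 (degree 2 ≤ 2).
Get s_k = R·t_k = (4*k**2 + k - 4)*factorial(k + 1) with R(k) = B(k−1)f(k)/C(k) = (4*k**2 + k - 4)/(4*k**3 + 13*k**2 + 18*k + 6).
Check: Δs_k = (4*k**3 + 13*k**2 + 18*k + 6)*factorial(k + 1). ✓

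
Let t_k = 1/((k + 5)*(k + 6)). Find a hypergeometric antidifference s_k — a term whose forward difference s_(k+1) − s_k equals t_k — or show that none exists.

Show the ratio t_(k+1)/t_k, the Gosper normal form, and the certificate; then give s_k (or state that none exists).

s_k = k/(5*(k + 5))

The ratio is (k + 5)/(k + 7).
Gosper form: A/B · C(k+1)/C(k) with A=k + 5, B=k + 7, C=1.
f must satisfy (k + 5)·f(k+1) − (k + 6)·f(k) = 1.
deg f ≤ 1 (via 1,1,0).
Solve for f: f(k) = k/5 (degree 1 ≤ 1).
Certificate R = B(k−1)f/C = k*(k + 6)/5 gives s_k = k/(5*(k + 5)).
Verify: 1/(k**2 + 11*k + 30) matches t_k.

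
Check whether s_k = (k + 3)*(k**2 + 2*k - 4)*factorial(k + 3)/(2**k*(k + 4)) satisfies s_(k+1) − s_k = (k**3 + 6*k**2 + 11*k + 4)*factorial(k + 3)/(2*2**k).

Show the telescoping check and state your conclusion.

Invalid: residual -(k + 3)*(k**3 + 7*k**2 + 12*k + 8)*factorial(k + 3)/(2*2**k*(k + 4)*(k + 5)) ≠ 0.

s_(k+1) = (k + 4)*(k**2 + 4*k - 1)*factorial(k + 4)/(2*2**k*(k + 5))
s_(k+1) − s_k = (k**5 + 14*k**4 + 75*k**3 + 190*k**2 + 212*k + 56)*factorial(k + 3)/(2*2**k*(k + 4)*(k + 5))
(s_(k+1) − s_k) − t_k = -(k + 3)*(k**3 + 7*k**2 + 12*k + 8)*factorial(k + 3)/(2*2**k*(k + 4)*(k + 5))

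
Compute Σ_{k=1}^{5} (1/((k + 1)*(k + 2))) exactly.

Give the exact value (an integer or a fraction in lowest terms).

Σ = 5/14

Ratio r(k) = (k + 1)/(k + 3).
Factor: A=k + 1; B=k + 3; C=1.
f must satisfy (k + 1)·f(k+1) − (k + 2)·f(k) = 1.
d = 1 from the (1,1,0) case.
Match coefficients ⇒ f(k) = k.
Get s_k = R·t_k = k/(k + 1) with R(k) = B(k−1)f(k)/C(k) = k*(k + 2).
Verify: 1/(k**2 + 3*k + 2) matches t_k.
Evaluate s at k=6 and k=1: 6/7 and 1/2; difference 5/14.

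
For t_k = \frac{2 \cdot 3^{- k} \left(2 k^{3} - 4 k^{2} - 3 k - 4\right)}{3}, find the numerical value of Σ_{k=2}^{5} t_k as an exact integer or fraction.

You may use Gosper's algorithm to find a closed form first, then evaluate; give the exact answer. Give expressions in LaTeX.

The ratio is (2*k**3 + 2*k**2 - 5*k - 9)/(3*(2*k**3 - 4*k**2 - 3*k - 4)).
A = 1/3, B = 1, C = k**3 - 2*k**2 - 3*k/2 - 2.
Need (1/3)·f(k+1) − (1)·f(k) = k**3 - 2*k**2 - 3*k/2 - 2.
Degrees (0,0,3) ⇒ d ≤ 3.
Solve for f: f(k) = -3*(2*k**3 - k**2 - k - 4)/4 (degree 3 ≤ 3).
Then R = B(k−1)f/C = -3*(2*k**3 - k**2 - k - 4)/(2*(2*k**3 - 4*k**2 - 3*k - 4)), so s_k = R(k)·t_k = (-2*k**3 + k**2 + k + 4)/3**k.
Check: Δs_k = 2*(2*k**3 - 4*k**2 - 3*k - 4)/(3*3**k). ✓
Σ_(k=2)^(5) t_k = s_(6) − s_(2) = -386/729 − (-2/3) = 100/729.

Σ = 100/729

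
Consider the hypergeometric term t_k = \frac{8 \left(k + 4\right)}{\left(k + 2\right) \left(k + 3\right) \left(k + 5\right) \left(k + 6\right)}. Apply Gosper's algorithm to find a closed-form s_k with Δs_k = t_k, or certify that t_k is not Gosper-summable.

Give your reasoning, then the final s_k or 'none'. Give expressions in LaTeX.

t_(k+1)/t_k = (k + 2)*(k + 5)**2/((k + 4)**2*(k + 7)).
Take A(k)=k + 2, B(k)=k + 7, C(k)=k**2 + 8*k + 16.
Need (k + 2)·f(k+1) − (k + 6)·f(k) = k**2 + 8*k + 16.
Degrees (1,1,2) ⇒ d ≤ 4.
Match coefficients ⇒ f(k) = k*(k + 3)*(k + 4)*(k + 7)/20.
Get s_k = R·t_k = 2*k*(k + 7)/(5*(k**2 + 7*k + 10)) with R(k) = B(k−1)f(k)/C(k) = k*(k + 3)*(k + 6)*(k + 7)/(20*(k + 4)).
Check: Δs_k = 8*(k + 4)/(k**4 + 16*k**3 + 91*k**2 + 216*k + 180). ✓

s_k = \frac{2 k \left(k + 7\right)}{5 \left(k^{2} + 7 k + 10\right)}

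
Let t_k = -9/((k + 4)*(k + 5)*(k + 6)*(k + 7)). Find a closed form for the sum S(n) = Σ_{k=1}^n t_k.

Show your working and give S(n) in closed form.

Compute t_(k+1)/t_k: get (k + 4)/(k + 8).
Factor: A=k + 4; B=k + 8; C=1.
Solve (k + 4)·f(k+1) − (k + 7)·f(k) = 1.
From deg A=1, deg B=1, deg C=0: d=3.
Match coefficients ⇒ f(k) = k*(k**2 + 15*k + 74)/360.
Then R = B(k−1)f/C = k*(k + 7)*(k**2 + 15*k + 74)/360, so s_k = R(k)·t_k = k*(-k**2 - 15*k - 74)/(40*(k + 4)*(k + 5)*(k + 6)).
Check: Δs_k = -9/(k**4 + 22*k**3 + 179*k**2 + 638*k + 840). ✓
Telescope: S(n) = s_(n+1) − s_(1) = (-n**3 - 18*n**2 - 107*n - 90)/(40*(n**3 + 18*n**2 + 107*n + 210)) − (-3/280) = n*(-n**2 - 18*n - 107)/(70*(n**3 + 18*n**2 + 107*n + 210)).

S(n) = n*(-n**2 - 18*n - 107)/(70*(n**3 + 18*n**2 + 107*n + 210))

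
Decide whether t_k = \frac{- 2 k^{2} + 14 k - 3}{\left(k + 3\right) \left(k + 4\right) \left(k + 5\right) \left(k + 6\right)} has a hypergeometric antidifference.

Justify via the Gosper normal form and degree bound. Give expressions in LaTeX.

Yes. s_k = \frac{k \left(- k^{2} + 28 k - 47\right)}{20 \left(k + 3\right) \left(k + 4\right) \left(k + 5\right)}.

Compute t_(k+1)/t_k: get (2*k**3 - 4*k**2 - 39*k - 27)/(2*k**3 - 95*k + 21).
Gosper form: A/B · C(k+1)/C(k) with A=k + 3, B=k + 7, C=k**2 - 7*k + 3/2.
Key eq: (k + 3)·f(k+1) = (k + 6)·f(k) + (k**2 - 7*k + 3/2).
From deg A=1, deg B=1, deg C=2: d=3.
Solve for f: f(k) = k*(k**2 - 28*k + 47)/40 (degree 3 ≤ 3).
Certificate R = B(k−1)f/C = k*(k + 6)*(k**2 - 28*k + 47)/(20*(2*k**2 - 14*k + 3)) gives s_k = k*(-k**2 + 28*k - 47)/(20*(k + 3)*(k + 4)*(k + 5)).
Check: Δs_k = (-2*k**2 + 14*k - 3)/(k**4 + 18*k**3 + 119*k**2 + 342*k + 360). ✓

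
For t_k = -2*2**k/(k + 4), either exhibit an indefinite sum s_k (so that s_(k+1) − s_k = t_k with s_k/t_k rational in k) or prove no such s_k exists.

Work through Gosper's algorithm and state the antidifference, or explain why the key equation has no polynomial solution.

t_(k+1)/t_k = 2*(k + 4)/(k + 5).
Factor: A=2*k + 8; B=k + 5; C=1.
Solve (2*k + 8)·f(k+1) − (k + 4)·f(k) = 1.
deg f ≤ -1 (via 1,1,0).
Negative degree bound (-1): no f exists, t_k not Gosper-summable.

not Gosper-summable; s_k does not exist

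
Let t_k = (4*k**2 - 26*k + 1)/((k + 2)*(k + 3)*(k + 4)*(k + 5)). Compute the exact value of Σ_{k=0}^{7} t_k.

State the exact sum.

Compute t_(k+1)/t_k: get -(k + 2)*(26*k - 4*(k + 1)**2 + 25)/((k + 6)*(4*k**2 - 26*k + 1)).
A = k + 2, B = k + 6, C = k**2 - 13*k/2 + 1/4.
f must satisfy (k + 2)·f(k+1) − (k + 5)·f(k) = k**2 - 13*k/2 + 1/4.
From deg A=1, deg B=1, deg C=2: d=3.
A polynomial solution: f(k) = k*(k**2 - 87*k + 98)/96.
Get s_k = R·t_k = k*(k**2 - 87*k + 98)/(24*(k + 2)*(k + 3)*(k + 4)) with R(k) = B(k−1)f(k)/C(k) = k*(k + 5)*(k**2 - 87*k + 98)/(24*(4*k**2 - 26*k + 1)).
Verify: (4*k**2 - 26*k + 1)/(k**4 + 14*k**3 + 71*k**2 + 154*k + 120) matches t_k.
Evaluate s at k=8 and k=0: -89/660 and 0; difference -89/660.

Σ = -89/660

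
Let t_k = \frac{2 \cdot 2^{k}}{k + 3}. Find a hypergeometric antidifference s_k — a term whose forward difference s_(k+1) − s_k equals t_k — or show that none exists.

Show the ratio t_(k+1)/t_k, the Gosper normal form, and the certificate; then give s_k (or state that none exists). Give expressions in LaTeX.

no hypergeometric antidifference exists

Ratio r(k) = 2*(k + 3)/(k + 4).
Take A(k)=2*k + 6, B(k)=k + 4, C(k)=1.
Need (2*k + 6)·f(k+1) − (k + 3)·f(k) = 1.
deg f ≤ -1 (via 1,1,0).
Negative degree bound (-1): no f exists, t_k not Gosper-summable.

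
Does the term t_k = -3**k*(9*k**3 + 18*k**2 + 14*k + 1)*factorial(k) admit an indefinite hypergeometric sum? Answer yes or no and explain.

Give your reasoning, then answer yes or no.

Yes. s_k = -3**k*(k - 1)*(3*k + 1)*factorial(k).

r(k) = 3*(9*k**4 + 54*k**3 + 122*k**2 + 119*k + 42)/(9*k**3 + 18*k**2 + 14*k + 1) after simplifying.
So A=3*k + 3 and B=1, with C=k**3 + 2*k**2 + 14*k/9 + 1/9.
Need (3*k + 3)·f(k+1) − (1)·f(k) = k**3 + 2*k**2 + 14*k/9 + 1/9.
From deg A=1, deg B=0, deg C=3: d=2.
Solve for f: f(k) = (k - 1)*(3*k + 1)/9 (degree 2 ≤ 2).
Certificate R = B(k−1)f/C = (k - 1)*(3*k + 1)/(9*k**3 + 18*k**2 + 14*k + 1) gives s_k = -3**k*(k - 1)*(3*k + 1)*factorial(k).
Check: Δs_k = -3**k*(9*k**3 + 18*k**2 + 14*k + 1)*factorial(k). ✓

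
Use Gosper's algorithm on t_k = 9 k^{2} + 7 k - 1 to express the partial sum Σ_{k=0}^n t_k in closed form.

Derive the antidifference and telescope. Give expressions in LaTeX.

Ratio r(k) = (9*k**2 + 25*k + 15)/(9*k**2 + 7*k - 1).
Factor: A=1; B=1; C=k**2 + 7*k/9 - 1/9.
Set up (1)·f(k+1) − (1)·f(k) − (k**2 + 7*k/9 - 1/9) = 0.
Degrees (0,0,2) ⇒ d ≤ 3.
Match coefficients ⇒ f(k) = k*(3*k**2 - k - 3)/9.
Certificate R = B(k−1)f/C = k*(3*k**2 - k - 3)/(9*k**2 + 7*k - 1) gives s_k = k*(3*k**2 - k - 3).
Δs = 9*k**2 + 7*k - 1, as required.
Evaluate: s_(n+1) = 3*n**3 + 8*n**2 + 4*n - 1; subtract s_(0) = 0 ⇒ S(n) = 3*n**3 + 8*n**2 + 4*n - 1.

S(n) = 3 n^{3} + 8 n^{2} + 4 n - 1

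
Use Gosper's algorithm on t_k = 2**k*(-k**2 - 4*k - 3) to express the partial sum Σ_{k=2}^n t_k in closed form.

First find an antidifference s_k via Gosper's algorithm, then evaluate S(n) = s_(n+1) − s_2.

S(n) = -2*2**n*n**2 - 4*2**n*n - 4*2**n + 20

t_(k+1)/t_k = 2*(k**2 + 6*k + 8)/(k**2 + 4*k + 3).
Factor: A=2; B=1; C=k**2 + 4*k + 3.
Solve (2)·f(k+1) − (1)·f(k) = k**2 + 4*k + 3.
d = 2 from the (0,0,2) case.
Coefficient equations give f(k) = k**2 + 1.
Then R = B(k−1)f/C = (k**2 + 1)/((k + 1)*(k + 3)), so s_k = R(k)·t_k = 2**k*(-k**2 - 1).
Δs = 2**k*(-k**2 - 4*k - 3), as required.
Telescope: S(n) = s_(n+1) − s_(2) = 2**(n + 1)*(-n**2 - 2*n - 2) − (-20) = -2*2**n*n**2 - 4*2**n*n - 4*2**n + 20.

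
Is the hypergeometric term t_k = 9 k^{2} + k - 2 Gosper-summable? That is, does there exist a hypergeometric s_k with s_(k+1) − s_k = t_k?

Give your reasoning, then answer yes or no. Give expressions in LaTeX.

The ratio is (k + 9*(k + 1)**2 - 1)/(9*k**2 + k - 2).
Normal form (A,B,C) = (1, 1, k**2 + k/9 - 2/9).
Solve (1)·f(k+1) − (1)·f(k) = k**2 + k/9 - 2/9.
d = 3 from the (0,0,2) case.
Coefficient equations give f(k) = k*(3*k**2 - 4*k - 1)/9.
Certificate R = B(k−1)f/C = k*(3*k**2 - 4*k - 1)/(9*k**2 + k - 2) gives s_k = k*(3*k**2 - 4*k - 1).
s_(k+1) − s_k = 9*k**2 + k - 2 = t_k.

Yes. s_k = k \left(3 k^{2} - 4 k - 1\right).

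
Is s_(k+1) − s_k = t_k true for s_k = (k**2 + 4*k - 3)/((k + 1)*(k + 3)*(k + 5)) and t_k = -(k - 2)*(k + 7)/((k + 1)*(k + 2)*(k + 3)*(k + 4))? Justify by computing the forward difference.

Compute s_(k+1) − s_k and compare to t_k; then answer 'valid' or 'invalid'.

s_(k+1) = (4*k + (k + 1)**2 + 1)/((k + 2)*(k + 4)*(k + 6))
s_(k+1) − s_k = (-k**4 - 10*k**3 - 17*k**2 + 76*k + 174)/(k**6 + 21*k**5 + 175*k**4 + 735*k**3 + 1624*k**2 + 1764*k + 720)
(s_(k+1) − s_k) − t_k = 6*(k**3 + 9*k**2 + 12*k - 41)/(k**6 + 21*k**5 + 175*k**4 + 735*k**3 + 1624*k**2 + 1764*k + 720)

Invalid: residual 6*(k**3 + 9*k**2 + 12*k - 41)/(k**6 + 21*k**5 + 175*k**4 + 735*k**3 + 1624*k**2 + 1764*k + 720) ≠ 0.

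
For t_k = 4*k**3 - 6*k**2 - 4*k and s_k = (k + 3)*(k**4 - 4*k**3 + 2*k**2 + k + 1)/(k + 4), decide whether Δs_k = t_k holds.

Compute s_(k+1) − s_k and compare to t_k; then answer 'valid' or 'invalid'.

Invalid: residual (-3*k**4 - 14*k**3 + 30*k**2 + 17*k + 1)/(k**2 + 9*k + 20) ≠ 0.

s_(k+1) = (k**5 + 4*k**4 - 4*k**3 - 19*k**2 - 11*k + 4)/(k + 5)
s_(k+1) − s_k = (4*k**5 + 27*k**4 + 8*k**3 - 126*k**2 - 63*k + 1)/(k**2 + 9*k + 20)
(s_(k+1) − s_k) − t_k = (-3*k**4 - 14*k**3 + 30*k**2 + 17*k + 1)/(k**2 + 9*k + 20)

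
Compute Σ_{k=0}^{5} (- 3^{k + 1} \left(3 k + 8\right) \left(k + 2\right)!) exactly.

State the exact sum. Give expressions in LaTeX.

Σ = -88179834

Compute t_(k+1)/t_k: get 3*(k + 3)*(3*k + 11)/(3*k + 8).
A = 3*k + 9, B = 1, C = k + 8/3.
Need (3*k + 9)·f(k+1) − (1)·f(k) = k + 8/3.
d = 0 from the (1,0,1) case.
Match coefficients ⇒ f(k) = 1/3.
R(k) = B(k−1)·f(k)/C(k) = 1/(3*k + 8); s_k = R·t_k = -3**(k + 1)*factorial(k + 2).
Check: Δs_k = -3**(k + 1)*(3*k + 8)*factorial(k + 2). ✓
Sum = s_(6) − s_(0); s_(6) = -88179840, s_(0) = -6 ⇒ -88179834.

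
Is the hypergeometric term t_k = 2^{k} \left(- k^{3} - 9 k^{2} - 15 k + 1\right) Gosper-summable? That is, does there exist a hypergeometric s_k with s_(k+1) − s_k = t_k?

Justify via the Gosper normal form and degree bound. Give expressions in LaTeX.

Yes. s_k = 2^{k} \left(- k^{3} - 3 k^{2} + 3 k + 3\right).

t_(k+1)/t_k = 2*(k**3 + 12*k**2 + 36*k + 24)/(k**3 + 9*k**2 + 15*k - 1).
Normal form (A,B,C) = (2, 1, k**3 + 9*k**2 + 15*k - 1).
Key eq: (2)·f(k+1) = (1)·f(k) + (k**3 + 9*k**2 + 15*k - 1).
Degrees (0,0,3) ⇒ d ≤ 3.
Solving with deg f ≤ 3: f(k) = k**3 + 3*k**2 - 3*k - 3.
R(k) = B(k−1)·f(k)/C(k) = (k**3 + 3*k**2 - 3*k - 3)/(k**3 + 9*k**2 + 15*k - 1); s_k = R·t_k = 2**k*(-k**3 - 3*k**2 + 3*k + 3).
Check: Δs_k = 2**k*(-k**3 - 9*k**2 - 15*k + 1). ✓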